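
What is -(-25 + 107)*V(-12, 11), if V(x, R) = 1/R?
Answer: -82/11 ≈ -7.4545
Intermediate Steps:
-(-25 + 107)*V(-12, 11) = -(-25 + 107)/11 = -82/11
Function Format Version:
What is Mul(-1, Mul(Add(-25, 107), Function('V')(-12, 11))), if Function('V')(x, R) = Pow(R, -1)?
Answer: Rational(-82, 11) ≈ -7.4545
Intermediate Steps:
Mul(-1, Mul(Add(-25, 107), Function('V')(-12, 11))) = Mul(-1, Mul(Add(-25, 107), Pow(11, -1))) = Mul(-1, Mul(82, Rational(1, 11))) = Mul(-1, Rational(82, 11)) = Rational(-82, 11)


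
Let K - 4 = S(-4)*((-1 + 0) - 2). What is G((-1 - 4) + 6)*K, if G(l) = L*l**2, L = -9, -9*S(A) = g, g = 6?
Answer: -54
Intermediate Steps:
S(A) = -2/3 (S(A) = -1/9*6 = -2/3)
G(l) = -9*l**2
K = 6 (K = 4 - 2*((-1 + 0) - 2)/3 = 4 - 2*(-1 - 2)/3 = 4 - 2/3*(-3) = 4 + 2 = 6)
G((-1 - 4) + 6)*K = -9*((-1 - 4) + 6)**2*6 = -9*(-5 + 6)**2*6 = -9*1**2*6 = -9*1*6 = -9*6 = -54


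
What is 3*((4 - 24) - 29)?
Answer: -147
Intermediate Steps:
3*((4 - 24) - 29) = 3*(-20 - 29) = 3*(-49) = -147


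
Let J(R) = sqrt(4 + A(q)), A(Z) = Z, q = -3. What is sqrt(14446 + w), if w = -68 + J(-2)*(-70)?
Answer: 14*sqrt(73) ≈ 119.62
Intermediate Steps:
J(R) = 1 (J(R) = sqrt(4 - 3) = sqrt(1) = 1)
w = -138 (w = -68 + 1*(-70) = -68 - 70 = -138)
sqrt(14446 + w) = sqrt(14446 - 138) = sqrt(14308) = 14*sqrt(73)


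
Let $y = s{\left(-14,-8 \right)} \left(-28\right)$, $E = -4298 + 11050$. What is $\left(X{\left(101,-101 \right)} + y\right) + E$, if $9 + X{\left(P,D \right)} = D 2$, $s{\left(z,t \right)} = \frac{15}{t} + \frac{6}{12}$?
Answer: $\frac{13159}{2} \approx 6579.5$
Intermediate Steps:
$s{\left(z,t \right)} = \frac{1}{2} + \frac{15}{t}$ ($s{\left(z,t \right)} = \frac{15}{t} + 6 \cdot \frac{1}{12} = \frac{15}{t} + \frac{1}{2} = \frac{1}{2} + \frac{15}{t}$)
$E = 6752$
$X{\left(P,D \right)} = -9 + 2 D$ ($X{\left(P,D \right)} = -9 + D 2 = -9 + 2 D$)
$y = \frac{77}{2}$ ($y = \frac{30 - 8}{2 \left(-8\right)} \left(-28\right) = \frac{1}{2} \left(- \frac{1}{8}\right) 22 \left(-28\right) = \left(- \frac{11}{8}\right) \left(-28\right) = \frac{77}{2} \approx 38.5$)
$\left(X{\left(101,-101 \right)} + y\right) + E = \left(\left(-9 + 2 \left(-101\right)\right) + \frac{77}{2}\right) + 6752 = \left(\left(-9 - 202\right) + \frac{77}{2}\right) + 6752 = \left(-211 + \frac{77}{2}\right) + 6752 = - \frac{345}{2} + 6752 = \frac{13159}{2}$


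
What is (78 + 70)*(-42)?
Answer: -6216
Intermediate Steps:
(78 + 70)*(-42) = 148*(-42) = -6216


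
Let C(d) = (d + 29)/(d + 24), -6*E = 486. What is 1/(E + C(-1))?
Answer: -23/1835 ≈ -0.012534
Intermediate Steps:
E = -81 (E = -⅙*486 = -81)
C(d) = (29 + d)/(24 + d)
1/(E + C(-1)) = 1/(-81 + (29 - 1)/(24 - 1)) = 1/(-81 + 28/23) = 1/(-1835/23) = -23/1835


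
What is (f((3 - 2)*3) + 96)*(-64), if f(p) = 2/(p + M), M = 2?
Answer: -30848/5 ≈ -6169.6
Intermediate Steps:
f(p) = 2/(2 + p) (f(p) = 2/(p + 2) = 2/(2 + p))
(f((3 - 2)*3) + 96)*(-64) = (2/(2 + (3 - 2)*3) + 96)*(-64) = (2/(2 + 1*3) + 96)*(-64) = (2/(2 + 3) + 96)*(-64) = (2/5 + 96)*(-64) = (482/5)*(-64) = -30848/5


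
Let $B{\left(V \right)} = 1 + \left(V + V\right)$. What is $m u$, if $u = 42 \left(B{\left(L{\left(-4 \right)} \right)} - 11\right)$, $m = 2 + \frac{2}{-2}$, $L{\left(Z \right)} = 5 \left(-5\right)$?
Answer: $-2520$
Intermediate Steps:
$L{\left(Z \right)} = -25$
$B{\left(V \right)} = 1 + 2 V$
$m = 1$ ($m = 2 + 2 \left(- \frac{1}{2}\right) = 2 - 1 = 1$)
$u = -2520$ ($u = 42 \left(\left(1 + 2 \left(-25\right)\right) - 11\right) = 42 \left(\left(1 - 50\right) - 11\right) = 42 \left(-49 - 11\right) = 42 \left(-60\right) = -2520$)
$m u = 1 \left(-2520\right) = -2520$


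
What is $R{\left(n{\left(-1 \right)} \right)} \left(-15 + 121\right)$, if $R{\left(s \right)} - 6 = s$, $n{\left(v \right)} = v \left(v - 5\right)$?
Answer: $1272$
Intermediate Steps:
$n{\left(v \right)} = v \left(-5 + v\right)$
$R{\left(s \right)} = 6 + s$
$R{\left(n{\left(-1 \right)} \right)} \left(-15 + 121\right) = \left(6 - \left(-5 - 1\right)\right) \left(-15 + 121\right) = \left(6 - -6\right) 106 = \left(6 + 6\right) 106 = 12 \cdot 106 = 1272$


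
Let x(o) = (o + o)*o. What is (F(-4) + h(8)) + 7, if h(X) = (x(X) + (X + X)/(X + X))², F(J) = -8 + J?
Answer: 16636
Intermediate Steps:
x(o) = 2*o² (x(o) = (2*o)*o = 2*o²)
h(X) = (1 + 2*X²)² (h(X) = (2*X² + (X + X)/(X + X))² = (2*X² + (2*X)/((2*X)))² = (2*X² + (2*X)*(1/(2*X)))² = (2*X² + 1)² = (1 + 2*X²)²)
(F(-4) + h(8)) + 7 = ((-8 - 4) + (1 + 2*8²)²) + 7 = (-12 + (1 + 2*64)²) + 7 = (-12 + (1 + 128)²) + 7 = (-12 + 129²) + 7 = (-12 + 16641) + 7 = 16629 + 7 = 16636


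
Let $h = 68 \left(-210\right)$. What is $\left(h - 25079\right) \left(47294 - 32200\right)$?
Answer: $-594084746$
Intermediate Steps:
$h = -14280$
$\left(h - 25079\right) \left(47294 - 32200\right) = \left(-14280 - 25079\right) \left(47294 - 32200\right) = \left(-39359\right) 15094 = -594084746$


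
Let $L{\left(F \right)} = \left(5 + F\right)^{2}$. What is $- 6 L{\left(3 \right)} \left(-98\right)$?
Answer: $37632$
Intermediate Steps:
$- 6 L{\left(3 \right)} \left(-98\right) = - 6 \left(5 + 3\right)^{2} \left(-98\right) = - 6 \cdot 8^{2} \left(-98\right) = \left(-6\right) 64 \left(-98\right) = \left(-384\right) \left(-98\right) = 37632$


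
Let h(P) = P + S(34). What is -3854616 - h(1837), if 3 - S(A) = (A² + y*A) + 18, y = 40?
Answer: -3853922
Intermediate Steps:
S(A) = -15 - A² - 40*A (S(A) = 3 - ((A² + 40*A) + 18) = 3 - (18 + A² + 40*A) = 3 + (-18 - A² - 40*A) = -15 - A² - 40*A)
h(P) = -2531 + P (h(P) = P + (-15 - 1*34² - 40*34) = P + (-15 - 1*1156 - 1360) = P + (-15 - 1156 - 1360) = P - 2531 = -2531 + P)
-3854616 - h(1837) = -3854616 - (-2531 + 1837) = -3854616 - 1*(-694) = -3854616 + 694 = -3853922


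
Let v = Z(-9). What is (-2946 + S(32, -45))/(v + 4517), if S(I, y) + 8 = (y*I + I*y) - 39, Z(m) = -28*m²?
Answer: -5873/2249 ≈ -2.6114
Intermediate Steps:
S(I, y) = -47 + 2*I*y (S(I, y) = -8 + ((y*I + I*y) - 39) = -8 + ((I*y + I*y) - 39) = -8 + (2*I*y - 39) = -8 + (-39 + 2*I*y) = -47 + 2*I*y)
v = -2268 (v = -28*(-9)² = -28*81 = -2268)
(-2946 + S(32, -45))/(v + 4517) = (-2946 + (-47 + 2*32*(-45)))/(-2268 + 4517) = (-2946 + (-47 - 2880))/2249 = (-2946 - 2927)*(1/2249) = -5873*1/2249 = -5873/2249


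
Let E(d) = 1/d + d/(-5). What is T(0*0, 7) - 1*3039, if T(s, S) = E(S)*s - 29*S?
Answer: -3242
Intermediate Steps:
E(d) = 1/d - d/5 (E(d) = 1/d + d*(-1/5) = 1/d - d/5)
T(s, S) = -29*S + s*(1/S - S/5) (T(s, S) = (1/S - S/5)*s - 29*S = s*(1/S - S/5) - 29*S = -29*S + s*(1/S - S/5))
T(0*0, 7) - 1*3039 = (-29*7 + (0*0)/7 - 1/5*7*0*0) - 1*3039 = (-203 + 0*(1/7) - 1/5*7*0) - 3039 = (-203 + 0 + 0) - 3039 = -203 - 3039 = -3242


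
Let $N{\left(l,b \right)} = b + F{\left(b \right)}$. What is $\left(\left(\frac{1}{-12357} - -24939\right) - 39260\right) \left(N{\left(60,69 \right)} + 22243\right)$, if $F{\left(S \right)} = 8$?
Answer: $- \frac{438872203040}{1373} \approx -3.1964 \cdot 10^{8}$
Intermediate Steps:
$N{\left(l,b \right)} = 8 + b$ ($N{\left(l,b \right)} = b + 8 = 8 + b$)
$\left(\left(\frac{1}{-12357} - -24939\right) - 39260\right) \left(N{\left(60,69 \right)} + 22243\right) = \left(\left(\frac{1}{-12357} - -24939\right) - 39260\right) \left(\left(8 + 69\right) + 22243\right) = \left(\left(- \frac{1}{12357} + 24939\right) - 39260\right) \left(77 + 22243\right) = \left(\frac{308171222}{12357} - 39260\right) 22320 = \left(- \frac{176964598}{12357}\right) 22320 = - \frac{438872203040}{1373}$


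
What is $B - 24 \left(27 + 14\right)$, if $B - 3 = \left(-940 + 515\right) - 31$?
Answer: $-1437$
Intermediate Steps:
$B = -453$ ($B = 3 + \left(\left(-940 + 515\right) - 31\right) = 3 - 456 = -453$)
$B - 24 \left(27 + 14\right) = -453 - 24 \left(27 + 14\right) = -453 - 24 \cdot 41 = -453 - 984 = -1437$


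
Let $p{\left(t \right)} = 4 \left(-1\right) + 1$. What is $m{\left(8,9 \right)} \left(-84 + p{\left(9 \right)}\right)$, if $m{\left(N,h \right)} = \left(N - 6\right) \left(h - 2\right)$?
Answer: $-1218$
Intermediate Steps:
$p{\left(t \right)} = -3$ ($p{\left(t \right)} = -4 + 1 = -3$)
$m{\left(N,h \right)} = \left(-6 + N\right) \left(-2 + h\right)$
$m{\left(8,9 \right)} \left(-84 + p{\left(9 \right)}\right) = \left(12 - 54 - 16 + 8 \cdot 9\right) \left(-84 - 3\right) = \left(12 - 54 - 16 + 72\right) \left(-87\right) = 14 \left(-87\right) = -1218$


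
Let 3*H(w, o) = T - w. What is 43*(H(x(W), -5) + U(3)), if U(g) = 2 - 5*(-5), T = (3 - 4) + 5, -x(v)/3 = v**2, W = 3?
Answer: 4816/3 ≈ 1605.3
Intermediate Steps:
x(v) = -3*v**2
T = 4 (T = -1 + 5 = 4)
U(g) = 27 (U(g) = 2 + 25 = 27)
H(w, o) = 4/3 - w/3 (H(w, o) = (4 - w)/3 = 4/3 - w/3)
43*(H(x(W), -5) + U(3)) = 43*((4/3 - (-1)*3**2) + 27) = 43*((4/3 - (-1)*9) + 27) = 43*((4/3 - 1/3*(-27)) + 27) = 43*((4/3 + 9) + 27) = 43*(31/3 + 27) = 43*(112/3) = 4816/3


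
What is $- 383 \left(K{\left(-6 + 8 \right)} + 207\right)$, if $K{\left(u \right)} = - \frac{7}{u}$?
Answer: $- \frac{155881}{2} \approx -77941.0$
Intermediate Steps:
$- 383 \left(K{\left(-6 + 8 \right)} + 207\right) = - 383 \left(- \frac{7}{-6 + 8} + 207\right) = - 383 \left(- \frac{7}{2} + 207\right) = \left(-383\right) \frac{407}{2} = - \frac{155881}{2}$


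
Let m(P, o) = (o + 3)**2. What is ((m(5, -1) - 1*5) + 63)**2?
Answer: 3844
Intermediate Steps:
m(P, o) = (3 + o)**2
((m(5, -1) - 1*5) + 63)**2 = (((3 - 1)**2 - 1*5) + 63)**2 = ((2**2 - 5) + 63)**2 = ((4 - 5) + 63)**2 = (-1 + 63)**2 = 62**2 = 3844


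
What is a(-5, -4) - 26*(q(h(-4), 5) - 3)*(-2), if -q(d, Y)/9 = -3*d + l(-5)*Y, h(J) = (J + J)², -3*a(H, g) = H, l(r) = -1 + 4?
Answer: 248045/3 ≈ 82682.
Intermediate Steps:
l(r) = 3
a(H, g) = -H/3
h(J) = 4*J² (h(J) = (2*J)² = 4*J²)
q(d, Y) = -27*Y + 27*d (q(d, Y) = -9*(-3*d + 3*Y) = -27*Y + 27*d)
a(-5, -4) - 26*(q(h(-4), 5) - 3)*(-2) = -⅓*(-5) - 26*((-27*5 + 27*(4*(-4)²)) - 3)*(-2) = 5/3 - 26*((-135 + 27*(4*16)) - 3)*(-2) = 5/3 - 26*((-135 + 27*64) - 3)*(-2) = 5/3 - 26*((-135 + 1728) - 3)*(-2) = 5/3 - 26*(1593 - 3)*(-2) = 5/3 - 41340*(-2) = 5/3 - 26*(-3180) = 5/3 + 82680 = 248045/3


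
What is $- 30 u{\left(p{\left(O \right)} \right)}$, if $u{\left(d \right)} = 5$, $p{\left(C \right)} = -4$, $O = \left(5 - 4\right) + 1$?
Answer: $-150$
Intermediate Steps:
$O = 2$ ($O = 1 + 1 = 2$)
$- 30 u{\left(p{\left(O \right)} \right)} = \left(-30\right) 5 = -150$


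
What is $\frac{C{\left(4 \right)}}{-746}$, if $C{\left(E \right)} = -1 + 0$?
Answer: $\frac{1}{746} \approx 0.0013405$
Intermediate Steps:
$C{\left(E \right)} = -1$
$\frac{C{\left(4 \right)}}{-746} = - \frac{1}{-746} = \left(-1\right) \left(- \frac{1}{746}\right) = \frac{1}{746}$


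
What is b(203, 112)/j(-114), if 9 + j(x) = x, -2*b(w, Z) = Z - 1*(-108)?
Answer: 110/123 ≈ 0.89431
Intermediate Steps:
b(w, Z) = -54 - Z/2 (b(w, Z) = -(Z - 1*(-108))/2 = -(Z + 108)/2 = -(108 + Z)/2 = -54 - Z/2)
j(x) = -9 + x
b(203, 112)/j(-114) = (-54 - ½*112)/(-9 - 114) = (-54 - 56)/(-123) = -110*(-1/123) = 110/123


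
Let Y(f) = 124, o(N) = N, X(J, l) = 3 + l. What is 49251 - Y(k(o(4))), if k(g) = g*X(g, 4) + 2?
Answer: 49127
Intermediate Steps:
k(g) = 2 + 7*g (k(g) = g*(3 + 4) + 2 = g*7 + 2 = 7*g + 2 = 2 + 7*g)
49251 - Y(k(o(4))) = 49251 - 1*124 = 49251 - 124 = 49127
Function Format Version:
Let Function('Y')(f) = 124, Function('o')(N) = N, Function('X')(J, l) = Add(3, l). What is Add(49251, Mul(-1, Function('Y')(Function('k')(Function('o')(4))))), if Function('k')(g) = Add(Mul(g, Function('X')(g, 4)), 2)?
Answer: 49127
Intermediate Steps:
Function('k')(g) = Add(2, Mul(7, g)) (Function('k')(g) = Add(Mul(g, Add(3, 4)), 2) = Add(Mul(g, 7), 2) = Add(Mul(7, g), 2) = Add(2, Mul(7, g)))
Add(49251, Mul(-1, Function('Y')(Function('k')(Function('o')(4))))) = Add(49251, Mul(-1, 124)) = Add(49251, -124) = 49127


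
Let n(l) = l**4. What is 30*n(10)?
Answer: 300000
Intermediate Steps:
30*n(10) = 30*10**4 = 30*10000 = 300000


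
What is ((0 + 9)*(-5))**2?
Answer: 2025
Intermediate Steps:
((0 + 9)*(-5))**2 = (9*(-5))**2 = (-45)**2 = 2025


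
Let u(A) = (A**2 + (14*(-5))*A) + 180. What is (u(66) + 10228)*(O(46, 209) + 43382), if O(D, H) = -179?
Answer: 438251232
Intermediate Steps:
u(A) = 180 + A**2 - 70*A (u(A) = (A**2 - 70*A) + 180 = 180 + A**2 - 70*A)
(u(66) + 10228)*(O(46, 209) + 43382) = ((180 + 66**2 - 70*66) + 10228)*(-179 + 43382) = ((180 + 4356 - 4620) + 10228)*43203 = (-84 + 10228)*43203 = 10144*43203 = 438251232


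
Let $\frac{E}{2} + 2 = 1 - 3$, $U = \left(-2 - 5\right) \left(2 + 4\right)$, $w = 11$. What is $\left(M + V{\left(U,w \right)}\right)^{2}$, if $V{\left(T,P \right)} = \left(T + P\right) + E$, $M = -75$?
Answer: $12996$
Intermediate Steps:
$U = -42$ ($U = \left(-7\right) 6 = -42$)
$E = -8$ ($E = -4 + 2 \left(1 - 3\right) = -4 + 2 \left(-2\right) = -4 - 4 = -8$)
$V{\left(T,P \right)} = -8 + P + T$ ($V{\left(T,P \right)} = \left(T + P\right) - 8 = \left(P + T\right) - 8 = -8 + P + T$)
$\left(M + V{\left(U,w \right)}\right)^{2} = \left(-75 - 39\right)^{2} = \left(-114\right)^{2} = 12996$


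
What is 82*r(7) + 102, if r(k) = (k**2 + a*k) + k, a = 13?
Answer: 12156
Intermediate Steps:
r(k) = k**2 + 14*k (r(k) = (k**2 + 13*k) + k = k**2 + 14*k)
82*r(7) + 102 = 82*(7*(14 + 7)) + 102 = 82*(7*21) + 102 = 82*147 + 102 = 12054 + 102 = 12156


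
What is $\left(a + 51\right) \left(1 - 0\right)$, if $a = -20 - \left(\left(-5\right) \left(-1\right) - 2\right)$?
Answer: $28$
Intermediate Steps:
$a = -23$ ($a = -20 - \left(5 - 2\right) = -20 - 3 = -23$)
$\left(a + 51\right) \left(1 - 0\right) = \left(-23 + 51\right) \left(1 - 0\right) = 28 \left(1 + 0\right) = 28 \cdot 1 = 28$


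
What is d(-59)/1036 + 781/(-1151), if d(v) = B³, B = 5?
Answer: -665241/1192436 ≈ -0.55788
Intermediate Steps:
d(v) = 125 (d(v) = 5³ = 125)
d(-59)/1036 + 781/(-1151) = 125/1036 + 781/(-1151) = 125*(1/1036) + 781*(-1/1151) = 125/1036 - 781/1151 = -665241/1192436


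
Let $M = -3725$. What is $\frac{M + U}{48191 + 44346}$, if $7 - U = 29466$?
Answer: $- \frac{544}{1517} \approx -0.3586$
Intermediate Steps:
$U = -29459$ ($U = 7 - 29466 = -29459$)
$\frac{M + U}{48191 + 44346} = \frac{-3725 - 29459}{48191 + 44346} = - \frac{33184}{92537} = \left(-33184\right) \frac{1}{92537} = - \frac{544}{1517}$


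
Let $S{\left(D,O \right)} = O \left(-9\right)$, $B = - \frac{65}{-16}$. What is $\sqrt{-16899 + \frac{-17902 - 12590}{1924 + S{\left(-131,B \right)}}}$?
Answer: $\frac{i \sqrt{15426276523827}}{30199} \approx 130.06 i$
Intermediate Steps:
$B = \frac{65}{16}$ ($B = \left(-65\right) \left(- \frac{1}{16}\right) = \frac{65}{16} \approx 4.0625$)
$S{\left(D,O \right)} = - 9 O$
$\sqrt{-16899 + \frac{-17902 - 12590}{1924 + S{\left(-131,B \right)}}} = \sqrt{-16899 + \frac{-17902 - 12590}{1924 - \frac{585}{16}}} = \sqrt{-16899 - \frac{30492}{1924 - \frac{585}{16}}} = \sqrt{-16899 - \frac{30492}{\frac{30199}{16}}} = \sqrt{-16899 - \frac{487872}{30199}} = \sqrt{- \frac{510820773}{30199}} = \frac{i \sqrt{15426276523827}}{30199}$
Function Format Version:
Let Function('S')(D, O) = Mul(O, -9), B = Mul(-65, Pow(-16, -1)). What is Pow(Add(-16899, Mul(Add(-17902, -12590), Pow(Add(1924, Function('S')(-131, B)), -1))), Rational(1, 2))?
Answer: Mul(Rational(1, 30199), I, Pow(15426276523827, Rational(1, 2))) ≈ Mul(130.06, I)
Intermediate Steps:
B = Rational(65, 16) (B = Mul(-65, Rational(-1, 16)) = Rational(65, 16) ≈ 4.0625)
Function('S')(D, O) = Mul(-9, O)
Pow(Add(-16899, Mul(Add(-17902, -12590), Pow(Add(1924, Function('S')(-131, B)), -1))), Rational(1, 2)) = Pow(Add(-16899, Mul(Add(-17902, -12590), Pow(Add(1924, Mul(-9, Rational(65, 16))), -1))), Rational(1, 2)) = Pow(Add(-16899, Mul(-30492, Pow(Add(1924, Rational(-585, 16)), -1))), Rational(1, 2)) = Pow(Add(-16899, Mul(-30492, Pow(Rational(30199, 16), -1))), Rational(1, 2)) = Pow(Add(-16899, Mul(-30492, Rational(16, 30199))), Rational(1, 2)) = Pow(Add(-16899, Rational(-487872, 30199)), Rational(1, 2)) = Pow(Rational(-510820773, 30199), Rational(1, 2)) = Mul(Rational(1, 30199), I, Pow(15426276523827, Rational(1, 2)))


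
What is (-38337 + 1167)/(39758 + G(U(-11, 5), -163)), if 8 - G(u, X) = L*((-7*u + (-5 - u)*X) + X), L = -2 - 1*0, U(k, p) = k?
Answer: -2065/2091 ≈ -0.98757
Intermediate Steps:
L = -2 (L = -2 + 0 = -2)
G(u, X) = 8 - 14*u + 2*X + 2*X*(-5 - u) (G(u, X) = 8 - (-2)*((-7*u + (-5 - u)*X) + X) = 8 - (-2)*((-7*u + X*(-5 - u)) + X) = 8 - (-2)*(X - 7*u + X*(-5 - u)) = 8 - (-2*X + 14*u - 2*X*(-5 - u)) = 8 + (-14*u + 2*X + 2*X*(-5 - u)) = 8 - 14*u + 2*X + 2*X*(-5 - u))
(-38337 + 1167)/(39758 + G(U(-11, 5), -163)) = (-38337 + 1167)/(39758 + (8 - 14*(-11) - 8*(-163) - 2*(-163)*(-11))) = -37170/(39758 + (8 + 154 + 1304 - 3586)) = -37170/(39758 - 2120) = -37170/37638 = -37170*1/37638 = -2065/2091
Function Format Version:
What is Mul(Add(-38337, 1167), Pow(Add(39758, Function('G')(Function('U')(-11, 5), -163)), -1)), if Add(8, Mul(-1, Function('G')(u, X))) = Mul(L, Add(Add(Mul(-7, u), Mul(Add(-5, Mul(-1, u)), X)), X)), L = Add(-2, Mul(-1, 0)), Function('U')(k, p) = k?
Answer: Rational(-2065, 2091) ≈ -0.98757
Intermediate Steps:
L = -2 (L = Add(-2, 0) = -2)
Function('G')(u, X) = Add(8, Mul(-14, u), Mul(2, X), Mul(2, X, Add(-5, Mul(-1, u)))) (Function('G')(u, X) = Add(8, Mul(-1, Mul(-2, Add(Add(Mul(-7, u), Mul(Add(-5, Mul(-1, u)), X)), X)))) = Add(8, Mul(-1, Mul(-2, Add(Add(Mul(-7, u), Mul(X, Add(-5, Mul(-1, u)))), X)))) = Add(8, Mul(-1, Mul(-2, Add(X, Mul(-7, u), Mul(X, Add(-5, Mul(-1, u))))))) = Add(8, Mul(-1, Add(Mul(-2, X), Mul(14, u), Mul(-2, X, Add(-5, Mul(-1, u)))))) = Add(8, Add(Mul(-14, u), Mul(2, X), Mul(2, X, Add(-5, Mul(-1, u))))) = Add(8, Mul(-14, u), Mul(2, X), Mul(2, X, Add(-5, Mul(-1, u)))))
Mul(Add(-38337, 1167), Pow(Add(39758, Function('G')(Function('U')(-11, 5), -163)), -1)) = Mul(Add(-38337, 1167), Pow(Add(39758, Add(8, Mul(-14, -11), Mul(-8, -163), Mul(-2, -163, -11))), -1)) = Mul(-37170, Pow(Add(39758, Add(8, 154, 1304, -3586)), -1)) = Mul(-37170, Pow(Add(39758, -2120), -1)) = Mul(-37170, Pow(37638, -1)) = Mul(-37170, Rational(1, 37638)) = Rational(-2065, 2091)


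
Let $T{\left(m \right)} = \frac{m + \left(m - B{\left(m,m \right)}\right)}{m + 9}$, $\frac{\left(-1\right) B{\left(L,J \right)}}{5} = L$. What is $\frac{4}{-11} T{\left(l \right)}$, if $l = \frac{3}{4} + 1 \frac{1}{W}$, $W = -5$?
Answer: $- \frac{28}{191} \approx -0.1466$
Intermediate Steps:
$B{\left(L,J \right)} = - 5 L$
$l = \frac{11}{20}$ ($l = \frac{3}{4} + 1 \frac{1}{-5} = 3 \cdot \frac{1}{4} + 1 \left(- \frac{1}{5}\right) = \frac{3}{4} - \frac{1}{5} = \frac{11}{20} \approx 0.55$)
$T{\left(m \right)} = \frac{7 m}{9 + m}$ ($T{\left(m \right)} = \frac{m + \left(m - - 5 m\right)}{m + 9} = \frac{m + \left(m + 5 m\right)}{9 + m} = \frac{m + 6 m}{9 + m} = \frac{7 m}{9 + m}$)
$\frac{4}{-11} T{\left(l \right)} = \frac{4}{-11} \cdot 7 \cdot \frac{11}{20} \frac{1}{9 + \frac{11}{20}} = 4 \left(- \frac{1}{11}\right) 7 \cdot \frac{11}{20} \frac{1}{\frac{191}{20}} = - \frac{4 \cdot 7 \cdot \frac{11}{20} \cdot \frac{20}{191}}{11} = \left(- \frac{4}{11}\right) \frac{77}{191} = - \frac{28}{191}$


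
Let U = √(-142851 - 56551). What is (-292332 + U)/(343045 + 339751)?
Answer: -73083/170699 + I*√199402/682796 ≈ -0.42814 + 0.00065399*I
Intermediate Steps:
U = I*√199402 (U = √(-199402) = I*√199402 ≈ 446.54*I)
(-292332 + U)/(343045 + 339751) = (-292332 + I*√199402)/(343045 + 339751) = (-292332 + I*√199402)/682796 = (-292332 + I*√199402)*(1/682796) = -73083/170699 + I*√199402/682796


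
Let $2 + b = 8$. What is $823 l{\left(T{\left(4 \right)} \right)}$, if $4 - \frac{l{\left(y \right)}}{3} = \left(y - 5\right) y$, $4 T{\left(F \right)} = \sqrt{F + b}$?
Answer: $\frac{66663}{8} + \frac{12345 \sqrt{10}}{4} \approx 18092.0$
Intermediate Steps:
$b = 6$ ($b = -2 + 8 = 6$)
$T{\left(F \right)} = \frac{\sqrt{6 + F}}{4}$ ($T{\left(F \right)} = \frac{\sqrt{F + 6}}{4} = \frac{\sqrt{6 + F}}{4}$)
$l{\left(y \right)} = 12 - 3 y \left(-5 + y\right)$ ($l{\left(y \right)} = 12 - 3 \left(y - 5\right) y = 12 - 3 \left(-5 + y\right) y = 12 - 3 y \left(-5 + y\right)$)
$823 l{\left(T{\left(4 \right)} \right)} = 823 \left(12 - 3 \left(\frac{\sqrt{6 + 4}}{4}\right)^{2} + 15 \frac{\sqrt{6 + 4}}{4}\right) = 823 \left(12 - 3 \left(\frac{\sqrt{10}}{4}\right)^{2} + 15 \frac{\sqrt{10}}{4}\right) = 823 \left(12 - \frac{15}{8} + \frac{15 \sqrt{10}}{4}\right) = 823 \left(\frac{81}{8} + \frac{15 \sqrt{10}}{4}\right) = \frac{66663}{8} + \frac{12345 \sqrt{10}}{4}$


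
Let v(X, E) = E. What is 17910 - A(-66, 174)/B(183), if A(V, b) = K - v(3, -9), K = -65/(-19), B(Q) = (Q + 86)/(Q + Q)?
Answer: 91451634/5111 ≈ 17893.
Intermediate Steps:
B(Q) = (86 + Q)/(2*Q) (B(Q) = (86 + Q)/((2*Q)) = (86 + Q)*(1/(2*Q)) = (86 + Q)/(2*Q))
K = 65/19 (K = -65*(-1/19) = 65/19 ≈ 3.4211)
A(V, b) = 236/19 (A(V, b) = 65/19 - 1*(-9) = 65/19 + 9 = 236/19)
17910 - A(-66, 174)/B(183) = 17910 - 236/(19*((1/2)*(86 + 183)/183)) = 17910 - 236/(19*((1/2)*(1/183)*269)) = 17910 - 236/(19*269/366) = 17910 - 236*366/(19*269) = 17910 - 1*86376/5111 = 17910 - 86376/5111 = 91451634/5111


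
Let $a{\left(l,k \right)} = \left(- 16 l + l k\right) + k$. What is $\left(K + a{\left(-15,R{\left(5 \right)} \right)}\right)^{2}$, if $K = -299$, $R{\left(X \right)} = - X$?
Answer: $121$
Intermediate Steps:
$a{\left(l,k \right)} = k - 16 l + k l$ ($a{\left(l,k \right)} = \left(- 16 l + k l\right) + k = k - 16 l + k l$)
$\left(K + a{\left(-15,R{\left(5 \right)} \right)}\right)^{2} = \left(-299 - \left(-235 - \left(-1\right) 5 \left(-15\right)\right)\right)^{2} = \left(-299 - -310\right)^{2} = \left(-299 + \left(-5 + 240 + 75\right)\right)^{2} = \left(-299 + 310\right)^{2} = 11^{2} = 121$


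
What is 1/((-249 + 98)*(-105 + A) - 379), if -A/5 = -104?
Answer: -1/63044 ≈ -1.5862e-5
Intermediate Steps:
A = 520 (A = -5*(-104) = 520)
1/((-249 + 98)*(-105 + A) - 379) = 1/((-249 + 98)*(-105 + 520) - 379) = 1/(-151*415 - 379) = 1/(-62665 - 379) = 1/(-63044) = -1/63044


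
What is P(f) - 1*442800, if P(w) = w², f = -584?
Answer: -101744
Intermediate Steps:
P(f) - 1*442800 = (-584)² - 1*442800 = 341056 - 442800 = -101744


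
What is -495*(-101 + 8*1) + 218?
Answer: 46253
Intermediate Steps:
-495*(-101 + 8*1) + 218 = -495*(-101 + 8) + 218 = -495*(-93) + 218 = 46035 + 218 = 46253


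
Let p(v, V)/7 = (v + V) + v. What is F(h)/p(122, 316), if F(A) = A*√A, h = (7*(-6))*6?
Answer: -27*I*√7/70 ≈ -1.0205*I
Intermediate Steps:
p(v, V) = 7*V + 14*v (p(v, V) = 7*((v + V) + v) = 7*((V + v) + v) = 7*(V + 2*v) = 7*V + 14*v)
h = -252 (h = -42*6 = -252)
F(A) = A^(3/2)
F(h)/p(122, 316) = (-252)^(3/2)/(7*316 + 14*122) = (-1512*I*√7)/(2212 + 1708) = -1512*I*√7/3920 = -1512*I*√7*(1/3920) = -27*I*√7/70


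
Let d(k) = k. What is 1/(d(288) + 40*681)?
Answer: 1/27528 ≈ 3.6327e-5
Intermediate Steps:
1/(d(288) + 40*681) = 1/(288 + 40*681) = 1/(288 + 27240) = 1/27528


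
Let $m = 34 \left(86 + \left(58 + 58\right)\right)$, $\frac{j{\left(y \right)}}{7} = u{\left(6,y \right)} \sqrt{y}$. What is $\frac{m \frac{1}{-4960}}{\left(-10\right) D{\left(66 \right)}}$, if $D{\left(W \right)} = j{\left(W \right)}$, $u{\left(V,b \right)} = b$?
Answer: $\frac{1717 \sqrt{66}}{378100800} \approx 3.6892 \cdot 10^{-5}$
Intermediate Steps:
$j{\left(y \right)} = 7 y^{\frac{3}{2}}$ ($j{\left(y \right)} = 7 y \sqrt{y} = 7 y^{\frac{3}{2}}$)
$D{\left(W \right)} = 7 W^{\frac{3}{2}}$
$m = 6868$ ($m = 34 \left(86 + 116\right) = 34 \cdot 202 = 6868$)
$\frac{m \frac{1}{-4960}}{\left(-10\right) D{\left(66 \right)}} = \frac{6868 \frac{1}{-4960}}{\left(-10\right) 7 \cdot 66^{\frac{3}{2}}} = \frac{6868 \left(- \frac{1}{4960}\right)}{\left(-10\right) 7 \cdot 66 \sqrt{66}} = - \frac{1717}{1240 \left(- 10 \cdot 462 \sqrt{66}\right)} = - \frac{1717}{1240 \left(- 4620 \sqrt{66}\right)} = - \frac{1717 \left(- \frac{\sqrt{66}}{304920}\right)}{1240} = \frac{1717 \sqrt{66}}{378100800}$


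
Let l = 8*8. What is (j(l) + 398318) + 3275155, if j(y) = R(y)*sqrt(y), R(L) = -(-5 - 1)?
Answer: 3673521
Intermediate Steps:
R(L) = 6 (R(L) = -1*(-6) = 6)
l = 64
j(y) = 6*sqrt(y)
(j(l) + 398318) + 3275155 = (6*sqrt(64) + 398318) + 3275155 = (6*8 + 398318) + 3275155 = (48 + 398318) + 3275155 = 398366 + 3275155 = 3673521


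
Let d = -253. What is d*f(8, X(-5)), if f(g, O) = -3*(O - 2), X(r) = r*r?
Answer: 17457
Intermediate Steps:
X(r) = r²
f(g, O) = 6 - 3*O (f(g, O) = -3*(-2 + O) = 6 - 3*O)
d*f(8, X(-5)) = -253*(6 - 3*(-5)²) = -253*(6 - 3*25) = -253*(6 - 75) = -253*(-69) = 17457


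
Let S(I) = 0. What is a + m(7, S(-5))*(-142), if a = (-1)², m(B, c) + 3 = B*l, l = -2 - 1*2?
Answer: 4403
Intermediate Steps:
l = -4 (l = -2 - 2 = -4)
m(B, c) = -3 - 4*B (m(B, c) = -3 + B*(-4) = -3 - 4*B)
a = 1
a + m(7, S(-5))*(-142) = 1 + (-3 - 4*7)*(-142) = 1 + (-3 - 28)*(-142) = 1 - 31*(-142) = 1 + 4402 = 4403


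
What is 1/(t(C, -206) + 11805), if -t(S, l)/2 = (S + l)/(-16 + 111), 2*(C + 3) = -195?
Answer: 95/1122088 ≈ 8.4664e-5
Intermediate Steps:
C = -201/2 (C = -3 + (½)*(-195) = -3 - 195/2 = -201/2 ≈ -100.50)
t(S, l) = -2*S/95 - 2*l/95 (t(S, l) = -2*(S + l)/(-16 + 111) = -2*(S + l)/95 = -2*(S/95 + l/95) = -2*S/95 - 2*l/95)
1/(t(C, -206) + 11805) = 1/((-2/95*(-201/2) - 2/95*(-206)) + 11805) = 1/((201/95 + 412/95) + 11805) = 1/(613/95 + 11805) = 1/(1122088/95) = 95/1122088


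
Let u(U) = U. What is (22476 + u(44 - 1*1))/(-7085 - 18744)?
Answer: -22519/25829 ≈ -0.87185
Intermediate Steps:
(22476 + u(44 - 1*1))/(-7085 - 18744) = (22476 + (44 - 1*1))/(-7085 - 18744) = (22476 + (44 - 1))/(-25829) = (22476 + 43)*(-1/25829) = 22519*(-1/25829) = -22519/25829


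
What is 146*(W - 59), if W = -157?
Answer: -31536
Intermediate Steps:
146*(W - 59) = 146*(-157 - 59) = 146*(-216) = -31536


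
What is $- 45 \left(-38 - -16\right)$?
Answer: $990$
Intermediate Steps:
$- 45 \left(-38 - -16\right) = - 45 \left(-38 + \left(-1 + 17\right)\right) = - 45 \left(-38 + 16\right) = \left(-45\right) \left(-22\right) = 990$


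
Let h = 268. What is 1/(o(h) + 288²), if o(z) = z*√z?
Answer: 1296/107194661 - 67*√67/857557288 ≈ 1.1451e-5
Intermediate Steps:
o(z) = z^(3/2)
1/(o(h) + 288²) = 1/(268^(3/2) + 288²) = 1/(536*√67 + 82944) = 1/(82944 + 536*√67)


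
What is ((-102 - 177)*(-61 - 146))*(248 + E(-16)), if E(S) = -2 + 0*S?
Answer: 14207238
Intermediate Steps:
E(S) = -2 (E(S) = -2 + 0 = -2)
((-102 - 177)*(-61 - 146))*(248 + E(-16)) = ((-102 - 177)*(-61 - 146))*(248 - 2) = -279*(-207)*246 = 57753*246 = 14207238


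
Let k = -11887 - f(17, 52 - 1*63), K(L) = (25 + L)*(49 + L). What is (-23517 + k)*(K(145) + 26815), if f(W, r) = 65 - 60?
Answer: -2117281155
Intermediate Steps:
f(W, r) = 5
k = -11892 (k = -11887 - 1*5 = -11887 - 5 = -11892)
(-23517 + k)*(K(145) + 26815) = (-23517 - 11892)*((1225 + 145² + 74*145) + 26815) = -35409*((1225 + 21025 + 10730) + 26815) = -35409*(32980 + 26815) = -35409*59795 = -2117281155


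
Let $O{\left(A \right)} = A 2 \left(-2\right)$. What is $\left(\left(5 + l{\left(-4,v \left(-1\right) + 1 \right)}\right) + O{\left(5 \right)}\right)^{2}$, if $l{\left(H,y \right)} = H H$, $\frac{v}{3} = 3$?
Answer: $1$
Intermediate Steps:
$v = 9$ ($v = 3 \cdot 3 = 9$)
$O{\left(A \right)} = - 4 A$ ($O{\left(A \right)} = 2 A \left(-2\right) = - 4 A$)
$l{\left(H,y \right)} = H^{2}$
$\left(\left(5 + l{\left(-4,v \left(-1\right) + 1 \right)}\right) + O{\left(5 \right)}\right)^{2} = \left(\left(5 + \left(-4\right)^{2}\right) - 20\right)^{2} = \left(\left(5 + 16\right) - 20\right)^{2} = \left(21 - 20\right)^{2} = 1^{2} = 1$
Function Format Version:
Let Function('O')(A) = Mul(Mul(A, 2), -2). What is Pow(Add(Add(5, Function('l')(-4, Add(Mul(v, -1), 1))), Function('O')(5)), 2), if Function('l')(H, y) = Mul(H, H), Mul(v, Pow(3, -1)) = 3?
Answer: 1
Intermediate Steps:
v = 9 (v = Mul(3, 3) = 9)
Function('O')(A) = Mul(-4, A) (Function('O')(A) = Mul(Mul(2, A), -2) = Mul(-4, A))
Function('l')(H, y) = Pow(H, 2)
Pow(Add(Add(5, Function('l')(-4, Add(Mul(v, -1), 1))), Function('O')(5)), 2) = Pow(Add(Add(5, Pow(-4, 2)), Mul(-4, 5)), 2) = Pow(Add(Add(5, 16), -20), 2) = Pow(Add(21, -20), 2) = Pow(1, 2) = 1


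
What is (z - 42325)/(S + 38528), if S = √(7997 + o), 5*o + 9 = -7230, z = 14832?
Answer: -378303680/530142941 + 27493*√163730/7422001174 ≈ -0.71209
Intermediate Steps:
o = -7239/5 (o = -9/5 + (⅕)*(-7230) = -9/5 - 1446 = -7239/5 ≈ -1447.8)
S = √163730/5 (S = √(7997 - 7239/5) = √(32746/5) = √163730/5 ≈ 80.927)
(z - 42325)/(S + 38528) = (14832 - 42325)/(√163730/5 + 38528) = -27493/(38528 + √163730/5)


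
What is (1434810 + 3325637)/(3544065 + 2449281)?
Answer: 4760447/5993346 ≈ 0.79429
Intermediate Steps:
(1434810 + 3325637)/(3544065 + 2449281) = 4760447/5993346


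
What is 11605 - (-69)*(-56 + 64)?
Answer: 12157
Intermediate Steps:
11605 - (-69)*(-56 + 64) = 11605 - (-69)*8 = 11605 - 1*(-552) = 11605 + 552 = 12157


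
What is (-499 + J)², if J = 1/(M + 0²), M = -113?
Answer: 3179606544/12769 ≈ 2.4901e+5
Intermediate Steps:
J = -1/113 (J = 1/(-113 + 0²) = 1/(-113 + 0) = 1/(-113) = -1/113 ≈ -0.0088496)
(-499 + J)² = (-499 - 1/113)² = (-56388/113)² = 3179606544/12769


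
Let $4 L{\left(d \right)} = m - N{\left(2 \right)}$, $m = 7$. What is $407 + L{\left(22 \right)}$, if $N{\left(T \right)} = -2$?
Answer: $\frac{1637}{4} \approx 409.25$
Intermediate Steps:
$L{\left(d \right)} = \frac{9}{4}$ ($L{\left(d \right)} = \frac{7 - -2}{4} = \frac{7 + 2}{4} = \frac{1}{4} \cdot 9 = \frac{9}{4}$)
$407 + L{\left(22 \right)} = 407 + \frac{9}{4} = \frac{1637}{4}$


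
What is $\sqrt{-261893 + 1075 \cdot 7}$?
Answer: $4 i \sqrt{15898} \approx 504.35 i$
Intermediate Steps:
$\sqrt{-261893 + 1075 \cdot 7} = \sqrt{-261893 + 7525} = \sqrt{-254368} = 4 i \sqrt{15898}$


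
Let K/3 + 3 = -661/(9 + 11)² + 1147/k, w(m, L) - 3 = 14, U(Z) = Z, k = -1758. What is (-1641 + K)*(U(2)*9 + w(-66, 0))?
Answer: -1359332933/23440 ≈ -57992.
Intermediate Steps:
w(m, L) = 17 (w(m, L) = 3 + 14 = 17)
K = -1865219/117200 (K = -9 + 3*(-661/(9 + 11)² + 1147/(-1758)) = -9 + 3*(-661/(20²) + 1147*(-1/1758)) = -9 + 3*(-661/400 - 1147/1758) = -9 + 3*(-810419/351600) = -9 - 810419/117200 = -1865219/117200 ≈ -15.915)
(-1641 + K)*(U(2)*9 + w(-66, 0)) = (-1641 - 1865219/117200)*(2*9 + 17) = -194190419*(18 + 17)/117200 = -194190419/117200*35 = -1359332933/23440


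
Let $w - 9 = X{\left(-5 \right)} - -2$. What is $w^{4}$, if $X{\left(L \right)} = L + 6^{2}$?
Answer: $3111696$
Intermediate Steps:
$X{\left(L \right)} = 36 + L$ ($X{\left(L \right)} = L + 36 = 36 + L$)
$w = 42$ ($w = 9 + \left(\left(36 - 5\right) - -2\right) = 9 + \left(31 + 2\right) = 9 + 33 = 42$)
$w^{4} = 42^{4} = 3111696$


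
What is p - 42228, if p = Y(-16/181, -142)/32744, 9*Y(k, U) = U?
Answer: -6222211415/147348 ≈ -42228.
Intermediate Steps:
Y(k, U) = U/9
p = -71/147348 (p = ((⅑)*(-142))/32744 = -142/9*1/32744 = -71/147348 ≈ -0.00048185)
p - 42228 = -71/147348 - 42228 = -6222211415/147348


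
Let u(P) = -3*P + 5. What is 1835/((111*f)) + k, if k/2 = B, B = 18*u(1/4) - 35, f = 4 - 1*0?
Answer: 38687/444 ≈ 87.133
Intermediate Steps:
u(P) = 5 - 3*P
f = 4 (f = 4 + 0 = 4)
B = 83/2 (B = 18*(5 - 3/4) - 35 = 18*(17/4) - 35 = 153/2 - 35 = 83/2 ≈ 41.500)
k = 83 (k = 2*(83/2) = 83)
1835/((111*f)) + k = 1835/((111*4)) + 83 = 1835/444 + 83 = 38687/444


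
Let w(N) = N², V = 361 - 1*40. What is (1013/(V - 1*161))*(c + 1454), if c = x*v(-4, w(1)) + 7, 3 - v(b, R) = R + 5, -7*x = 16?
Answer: 2081715/224 ≈ 9293.4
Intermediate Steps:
x = -16/7 (x = -⅐*16 = -16/7 ≈ -2.2857)
V = 321 (V = 361 - 40 = 321)
v(b, R) = -2 - R (v(b, R) = 3 - (R + 5) = 3 - (5 + R) = 3 + (-5 - R) = -2 - R)
c = 97/7 (c = -16*(-2 - 1*1²)/7 + 7 = -16*(-2 - 1*1)/7 + 7 = -16*(-2 - 1)/7 + 7 = -16/7*(-3) + 7 = 48/7 + 7 = 97/7 ≈ 13.857)
(1013/(V - 1*161))*(c + 1454) = (1013/(321 - 1*161))*(97/7 + 1454) = (1013/(321 - 161))*(10275/7) = (1013/160)*(10275/7) = 2081715/224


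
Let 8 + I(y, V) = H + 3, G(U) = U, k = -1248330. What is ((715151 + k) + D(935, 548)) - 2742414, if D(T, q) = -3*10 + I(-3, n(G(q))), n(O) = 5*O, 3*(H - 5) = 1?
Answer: -9826868/3 ≈ -3.2756e+6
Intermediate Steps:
H = 16/3 (H = 5 + (1/3)*1 = 5 + 1/3 = 16/3 ≈ 5.3333)
I(y, V) = 1/3 (I(y, V) = -8 + (16/3 + 3) = -8 + 25/3 = 1/3)
D(T, q) = -89/3 (D(T, q) = -3*10 + 1/3 = -30 + 1/3 = -89/3)
((715151 + k) + D(935, 548)) - 2742414 = ((715151 - 1248330) - 89/3) - 2742414 = (-533179 - 89/3) - 2742414 = -1599626/3 - 2742414 = -9826868/3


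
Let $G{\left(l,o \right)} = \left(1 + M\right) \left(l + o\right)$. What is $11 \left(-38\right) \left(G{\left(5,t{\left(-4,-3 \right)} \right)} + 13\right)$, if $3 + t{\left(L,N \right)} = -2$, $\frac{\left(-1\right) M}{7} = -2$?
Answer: $-5434$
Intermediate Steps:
$M = 14$ ($M = \left(-7\right) \left(-2\right) = 14$)
$t{\left(L,N \right)} = -5$ ($t{\left(L,N \right)} = -3 - 2 = -5$)
$G{\left(l,o \right)} = 15 l + 15 o$ ($G{\left(l,o \right)} = \left(1 + 14\right) \left(l + o\right) = 15 \left(l + o\right) = 15 l + 15 o$)
$11 \left(-38\right) \left(G{\left(5,t{\left(-4,-3 \right)} \right)} + 13\right) = 11 \left(-38\right) \left(\left(15 \cdot 5 + 15 \left(-5\right)\right) + 13\right) = - 418 \left(\left(75 - 75\right) + 13\right) = - 418 \left(0 + 13\right) = \left(-418\right) 13 = -5434$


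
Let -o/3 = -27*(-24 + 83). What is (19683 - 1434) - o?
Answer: 13470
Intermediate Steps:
o = 4779 (o = -(-81)*(-24 + 83) = -(-81)*59 = -3*(-1593) = 4779)
(19683 - 1434) - o = (19683 - 1434) - 1*4779 = 18249 - 4779 = 13470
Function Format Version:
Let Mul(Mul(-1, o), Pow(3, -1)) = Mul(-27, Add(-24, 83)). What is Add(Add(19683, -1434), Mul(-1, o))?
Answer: 13470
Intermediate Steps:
o = 4779 (o = Mul(-3, Mul(-27, Add(-24, 83))) = Mul(-3, Mul(-27, 59)) = Mul(-3, -1593) = 4779)
Add(Add(19683, -1434), Mul(-1, o)) = Add(Add(19683, -1434), Mul(-1, 4779)) = Add(18249, -4779) = 13470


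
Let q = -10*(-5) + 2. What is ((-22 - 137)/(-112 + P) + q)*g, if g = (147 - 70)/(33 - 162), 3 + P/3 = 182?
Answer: -1689457/54825 ≈ -30.815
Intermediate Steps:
P = 537 (P = -9 + 3*182 = -9 + 546 = 537)
q = 52 (q = 50 + 2 = 52)
g = -77/129 (g = 77/(-129) = 77*(-1/129) = -77/129 ≈ -0.59690)
((-22 - 137)/(-112 + P) + q)*g = ((-22 - 137)/(-112 + 537) + 52)*(-77/129) = (-159/425 + 52)*(-77/129) = (21941/425)*(-77/129) = -1689457/54825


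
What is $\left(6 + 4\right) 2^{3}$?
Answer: $80$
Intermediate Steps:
$\left(6 + 4\right) 2^{3} = 10 \cdot 8 = 80$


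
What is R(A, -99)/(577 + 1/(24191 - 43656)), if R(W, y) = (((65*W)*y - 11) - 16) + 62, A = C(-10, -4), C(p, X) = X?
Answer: 501710375/11231304 ≈ 44.671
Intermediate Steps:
A = -4
R(W, y) = 35 + 65*W*y (R(W, y) = ((65*W*y - 11) - 16) + 62 = ((-11 + 65*W*y) - 16) + 62 = (-27 + 65*W*y) + 62 = 35 + 65*W*y)
R(A, -99)/(577 + 1/(24191 - 43656)) = (35 + 65*(-4)*(-99))/(577 + 1/(24191 - 43656)) = (35 + 25740)/(577 + 1/(-19465)) = 25775/(577 - 1/19465) = 25775/(11231304/19465) = 25775*(19465/11231304) = 501710375/11231304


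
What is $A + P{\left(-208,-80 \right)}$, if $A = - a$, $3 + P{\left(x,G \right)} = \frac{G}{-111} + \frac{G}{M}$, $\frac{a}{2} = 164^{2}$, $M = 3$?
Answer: $- \frac{1991375}{37} \approx -53821.0$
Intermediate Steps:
$a = 53792$ ($a = 2 \cdot 164^{2} = 2 \cdot 26896 = 53792$)
$P{\left(x,G \right)} = -3 + \frac{12 G}{37}$ ($P{\left(x,G \right)} = -3 + \left(\frac{G}{-111} + \frac{G}{3}\right) = -3 + \left(G \left(- \frac{1}{111}\right) + G \frac{1}{3}\right) = -3 + \left(- \frac{G}{111} + \frac{G}{3}\right) = -3 + \frac{12 G}{37}$)
$A = -53792$ ($A = \left(-1\right) 53792 = -53792$)
$A + P{\left(-208,-80 \right)} = -53792 + \left(-3 + \frac{12}{37} \left(-80\right)\right) = -53792 - \frac{1071}{37} = - \frac{1991375}{37}$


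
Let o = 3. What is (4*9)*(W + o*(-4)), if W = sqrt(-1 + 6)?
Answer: -432 + 36*sqrt(5) ≈ -351.50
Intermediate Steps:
W = sqrt(5) ≈ 2.2361
(4*9)*(W + o*(-4)) = (4*9)*(sqrt(5) + 3*(-4)) = 36*(sqrt(5) - 12) = 36*(-12 + sqrt(5)) = -432 + 36*sqrt(5)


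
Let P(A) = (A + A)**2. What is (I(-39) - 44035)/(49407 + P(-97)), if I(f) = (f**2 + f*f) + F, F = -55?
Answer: -41048/87043 ≈ -0.47158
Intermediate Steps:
I(f) = -55 + 2*f**2 (I(f) = (f**2 + f*f) - 55 = (f**2 + f**2) - 55 = 2*f**2 - 55 = -55 + 2*f**2)
P(A) = 4*A**2 (P(A) = (2*A)**2 = 4*A**2)
(I(-39) - 44035)/(49407 + P(-97)) = ((-55 + 2*(-39)**2) - 44035)/(49407 + 4*(-97)**2) = ((-55 + 2*1521) - 44035)/(49407 + 4*9409) = ((-55 + 3042) - 44035)/(49407 + 37636) = (2987 - 44035)/87043 = -41048*1/87043 = -41048/87043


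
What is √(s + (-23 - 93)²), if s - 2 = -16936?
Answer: I*√3478 ≈ 58.975*I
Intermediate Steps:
s = -16934 (s = 2 - 16936 = -16934)
√(s + (-23 - 93)²) = √(-16934 + (-23 - 93)²) = √(-16934 + (-116)²) = √(-16934 + 13456) = √(-3478) = I*√3478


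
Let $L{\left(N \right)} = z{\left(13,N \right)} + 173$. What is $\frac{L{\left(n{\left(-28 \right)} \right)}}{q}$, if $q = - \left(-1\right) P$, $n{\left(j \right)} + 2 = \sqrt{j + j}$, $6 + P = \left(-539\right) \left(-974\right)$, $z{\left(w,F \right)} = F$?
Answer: $\frac{171}{524980} + \frac{i \sqrt{14}}{262490} \approx 0.00032573 + 1.4254 \cdot 10^{-5} i$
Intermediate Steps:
$P = 524980$ ($P = -6 - -524986 = -6 + 524986 = 524980$)
$n{\left(j \right)} = -2 + \sqrt{2} \sqrt{j}$ ($n{\left(j \right)} = -2 + \sqrt{j + j} = -2 + \sqrt{2 j} = -2 + \sqrt{2} \sqrt{j}$)
$L{\left(N \right)} = 173 + N$ ($L{\left(N \right)} = N + 173 = 173 + N$)
$q = 524980$ ($q = - \left(-1\right) 524980 = \left(-1\right) \left(-524980\right) = 524980$)
$\frac{L{\left(n{\left(-28 \right)} \right)}}{q} = \frac{173 - \left(2 - \sqrt{2} \sqrt{-28}\right)}{524980} = \left(173 - \left(2 - \sqrt{2} \cdot 2 i \sqrt{7}\right)\right) \frac{1}{524980} = \left(173 - \left(2 - 2 i \sqrt{14}\right)\right) \frac{1}{524980} = \left(171 + 2 i \sqrt{14}\right) \frac{1}{524980} = \frac{171}{524980} + \frac{i \sqrt{14}}{262490}$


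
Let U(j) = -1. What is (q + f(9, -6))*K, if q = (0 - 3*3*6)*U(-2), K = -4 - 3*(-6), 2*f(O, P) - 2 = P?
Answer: 728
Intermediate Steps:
f(O, P) = 1 + P/2
K = 14 (K = -4 + 18 = 14)
q = 54 (q = (0 - 3*3*6)*(-1) = (0 - 9*6)*(-1) = (0 - 54)*(-1) = -54*(-1) = 54)
(q + f(9, -6))*K = (54 + (1 + (1/2)*(-6)))*14 = (54 + (1 - 3))*14 = (54 - 2)*14 = 52*14 = 728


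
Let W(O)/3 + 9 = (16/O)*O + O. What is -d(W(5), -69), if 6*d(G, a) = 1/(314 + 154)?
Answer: -1/2808 ≈ -0.00035613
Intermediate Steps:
W(O) = 21 + 3*O (W(O) = -27 + 3*((16/O)*O + O) = -27 + 3*(16 + O) = -27 + (48 + 3*O) = 21 + 3*O)
d(G, a) = 1/2808 (d(G, a) = 1/(6*(314 + 154)) = (1/6)/468 = (1/6)*(1/468) = 1/2808)
-d(W(5), -69) = -1*1/2808 = -1/2808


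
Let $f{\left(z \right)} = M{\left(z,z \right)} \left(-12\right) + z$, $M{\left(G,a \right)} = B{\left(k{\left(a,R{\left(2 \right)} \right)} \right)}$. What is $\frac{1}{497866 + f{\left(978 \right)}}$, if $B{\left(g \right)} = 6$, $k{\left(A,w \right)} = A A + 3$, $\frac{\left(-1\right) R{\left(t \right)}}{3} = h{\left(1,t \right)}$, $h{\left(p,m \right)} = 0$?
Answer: $\frac{1}{498772} \approx 2.0049 \cdot 10^{-6}$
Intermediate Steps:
$R{\left(t \right)} = 0$ ($R{\left(t \right)} = \left(-3\right) 0 = 0$)
$k{\left(A,w \right)} = 3 + A^{2}$ ($k{\left(A,w \right)} = A^{2} + 3 = 3 + A^{2}$)
$M{\left(G,a \right)} = 6$
$f{\left(z \right)} = -72 + z$ ($f{\left(z \right)} = 6 \left(-12\right) + z = -72 + z$)
$\frac{1}{497866 + f{\left(978 \right)}} = \frac{1}{497866 + \left(-72 + 978\right)} = \frac{1}{497866 + 906} = \frac{1}{498772}$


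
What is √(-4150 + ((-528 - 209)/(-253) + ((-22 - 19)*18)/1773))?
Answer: I*√85148078947/4531 ≈ 64.401*I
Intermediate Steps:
√(-4150 + ((-528 - 209)/(-253) + ((-22 - 19)*18)/1773)) = √(-4150 + (-737*(-1/253) - 41*18*(1/1773))) = √(-4150 + (67/23 - 738*1/1773)) = √(-4150 + (67/23 - 82/197)) = √(-4150 + 11313/4531) = √(-18792337/4531) = I*√85148078947/4531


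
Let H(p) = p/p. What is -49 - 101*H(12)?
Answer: -150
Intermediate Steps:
H(p) = 1
-49 - 101*H(12) = -49 - 101*1 = -49 - 101 = -150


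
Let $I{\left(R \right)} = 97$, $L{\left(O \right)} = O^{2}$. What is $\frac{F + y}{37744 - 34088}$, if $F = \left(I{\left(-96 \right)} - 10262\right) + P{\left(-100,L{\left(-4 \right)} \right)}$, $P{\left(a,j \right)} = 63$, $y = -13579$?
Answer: $- \frac{23681}{3656} \approx -6.4773$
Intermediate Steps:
$F = -10102$ ($F = \left(97 - 10262\right) + 63 = -10165 + 63 = -10102$)
$\frac{F + y}{37744 - 34088} = \frac{-10102 - 13579}{37744 - 34088} = - \frac{23681}{3656}$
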